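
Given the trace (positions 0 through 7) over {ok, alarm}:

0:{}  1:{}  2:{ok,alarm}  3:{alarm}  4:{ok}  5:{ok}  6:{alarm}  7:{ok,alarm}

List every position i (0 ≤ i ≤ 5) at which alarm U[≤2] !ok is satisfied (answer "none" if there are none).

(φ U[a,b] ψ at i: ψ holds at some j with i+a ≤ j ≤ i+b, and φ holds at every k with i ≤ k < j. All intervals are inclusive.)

0, 1, 2, 3

Evaluate at each i in [0,5]:
  i=0: ✓ (rhs at j=0)
  i=1: ✓ (rhs at j=1)
  i=2: ✓ (rhs at j=3; lhs holds on [2,2])
  i=3: ✓ (rhs at j=3)
  i=4: ✗ (lhs fails at k=4 before rhs at j=6)
  i=5: ✗ (lhs fails at k=5 before rhs at j=6)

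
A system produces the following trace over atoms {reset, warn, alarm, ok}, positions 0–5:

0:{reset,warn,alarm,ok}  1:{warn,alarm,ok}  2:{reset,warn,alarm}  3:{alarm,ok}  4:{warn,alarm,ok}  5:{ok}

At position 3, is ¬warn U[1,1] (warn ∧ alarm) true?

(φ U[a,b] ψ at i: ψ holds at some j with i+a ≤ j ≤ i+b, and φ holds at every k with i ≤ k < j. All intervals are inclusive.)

Need some j in [4,4] with (warn ∧ alarm), and ¬warn at every k in [3,j-1].
  j=4: (warn ∧ alarm) holds; ¬warn holds at every k in [3,3] → satisfied.

Yes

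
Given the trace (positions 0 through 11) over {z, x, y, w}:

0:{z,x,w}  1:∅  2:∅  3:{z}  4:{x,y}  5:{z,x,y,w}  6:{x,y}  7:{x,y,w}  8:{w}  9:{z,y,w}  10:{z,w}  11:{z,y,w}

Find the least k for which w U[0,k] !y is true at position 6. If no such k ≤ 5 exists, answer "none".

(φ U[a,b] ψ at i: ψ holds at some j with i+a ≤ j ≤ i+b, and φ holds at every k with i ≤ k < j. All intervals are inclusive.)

none

Need earliest j ≥ 6 with !y, and w at every k in [6,j-1].
  j=6: rhs fails.
  j=7: rhs fails.
  j=8: rhs holds but lhs fails at k=6.
  j=9: rhs fails.
  j=10: rhs holds but lhs fails at k=6.
  j=11: rhs fails.
No witness within the range → none.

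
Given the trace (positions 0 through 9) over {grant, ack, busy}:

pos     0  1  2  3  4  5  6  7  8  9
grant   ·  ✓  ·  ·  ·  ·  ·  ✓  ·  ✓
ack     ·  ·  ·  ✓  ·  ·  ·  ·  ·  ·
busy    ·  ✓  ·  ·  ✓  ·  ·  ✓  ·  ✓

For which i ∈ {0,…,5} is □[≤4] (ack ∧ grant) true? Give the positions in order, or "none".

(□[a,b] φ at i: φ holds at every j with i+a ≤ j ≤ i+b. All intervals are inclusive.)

none

Evaluate at each i in [0,5]:
  i=0: ✗ (fails at j=0)
  i=1: ✗ (fails at j=1)
  i=2: ✗ (fails at j=2)
  i=3: ✗ (fails at j=3)
  i=4: ✗ (fails at j=4)
  i=5: ✗ (fails at j=5)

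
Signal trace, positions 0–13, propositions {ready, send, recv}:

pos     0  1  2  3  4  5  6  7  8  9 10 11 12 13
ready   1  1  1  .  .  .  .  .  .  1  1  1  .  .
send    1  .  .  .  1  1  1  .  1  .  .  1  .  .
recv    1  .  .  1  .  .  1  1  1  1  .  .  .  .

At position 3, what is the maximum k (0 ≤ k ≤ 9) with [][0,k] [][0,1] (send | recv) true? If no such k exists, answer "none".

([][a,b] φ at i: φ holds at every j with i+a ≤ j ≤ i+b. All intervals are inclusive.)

[][0,1] (send | recv) must hold from j=3 onward; find where it first fails.
  j=3: holds
  j=4: holds
  j=5: holds
  j=6: holds
  j=7: holds
  j=8: holds
  j=9: fails
Holds on [3,8], so largest k = 5.

5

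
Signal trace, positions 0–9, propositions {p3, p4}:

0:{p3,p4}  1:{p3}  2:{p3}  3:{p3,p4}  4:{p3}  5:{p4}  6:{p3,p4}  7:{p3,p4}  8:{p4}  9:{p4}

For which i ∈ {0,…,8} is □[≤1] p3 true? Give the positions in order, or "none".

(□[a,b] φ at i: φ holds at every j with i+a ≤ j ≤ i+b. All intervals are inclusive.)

0, 1, 2, 3, 6

Evaluate at each i in [0,8]:
  i=0: ✓ (all of [0,1])
  i=1: ✓ (all of [1,2])
  i=2: ✓ (all of [2,3])
  i=3: ✓ (all of [3,4])
  i=4: ✗ (fails at j=5)
  i=5: ✗ (fails at j=5)
  i=6: ✓ (all of [6,7])
  i=7: ✗ (fails at j=8)
  i=8: ✗ (fails at j=8)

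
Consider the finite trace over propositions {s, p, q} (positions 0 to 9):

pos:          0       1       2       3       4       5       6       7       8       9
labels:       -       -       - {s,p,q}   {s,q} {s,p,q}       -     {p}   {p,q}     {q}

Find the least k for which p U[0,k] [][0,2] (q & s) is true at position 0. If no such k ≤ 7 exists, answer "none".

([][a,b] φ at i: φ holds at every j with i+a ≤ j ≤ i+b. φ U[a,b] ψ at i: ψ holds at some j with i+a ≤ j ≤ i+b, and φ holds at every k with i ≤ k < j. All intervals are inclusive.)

Need earliest j ≥ 0 with [][0,2] (q & s), and p at every k in [0,j-1].
  j=0: rhs fails.
  j=1: rhs fails.
  j=2: rhs fails.
  j=3: rhs holds but lhs fails at k=0.
  j=4: rhs fails.
  j=5: rhs fails.
  j=6: rhs fails.
  j=7: rhs fails.
No witness within the range → none.

none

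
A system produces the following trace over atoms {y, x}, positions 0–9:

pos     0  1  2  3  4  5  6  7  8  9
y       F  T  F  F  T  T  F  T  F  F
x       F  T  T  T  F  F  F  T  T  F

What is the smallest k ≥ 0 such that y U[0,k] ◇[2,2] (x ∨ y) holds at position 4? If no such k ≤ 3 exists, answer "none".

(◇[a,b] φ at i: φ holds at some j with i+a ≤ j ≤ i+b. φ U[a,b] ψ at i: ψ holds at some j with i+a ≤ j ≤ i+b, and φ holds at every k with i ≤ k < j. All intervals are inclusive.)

Need earliest j ≥ 4 with ◇[2,2] (x ∨ y), and y at every k in [4,j-1].
  j=4: rhs fails.
  j=5: rhs holds; lhs holds on [4,4]. k = 1.

1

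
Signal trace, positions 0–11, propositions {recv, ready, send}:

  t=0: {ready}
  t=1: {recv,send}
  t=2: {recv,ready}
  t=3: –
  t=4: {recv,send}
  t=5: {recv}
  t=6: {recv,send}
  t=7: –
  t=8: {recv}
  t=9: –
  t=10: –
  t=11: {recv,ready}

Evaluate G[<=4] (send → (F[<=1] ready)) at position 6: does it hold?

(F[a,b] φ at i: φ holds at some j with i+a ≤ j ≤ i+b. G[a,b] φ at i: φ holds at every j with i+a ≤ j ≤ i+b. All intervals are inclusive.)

No

Check (send → (F[<=1] ready)) at every j in [6,10]:
  j=6: antecedent true; consequent fails (none in [6,7]) → ✗
  j=7: antecedent false → ✓
  j=8: antecedent false → ✓
  j=9: antecedent false → ✓
  j=10: antecedent false → ✓
Fails at j=6 → formula fails.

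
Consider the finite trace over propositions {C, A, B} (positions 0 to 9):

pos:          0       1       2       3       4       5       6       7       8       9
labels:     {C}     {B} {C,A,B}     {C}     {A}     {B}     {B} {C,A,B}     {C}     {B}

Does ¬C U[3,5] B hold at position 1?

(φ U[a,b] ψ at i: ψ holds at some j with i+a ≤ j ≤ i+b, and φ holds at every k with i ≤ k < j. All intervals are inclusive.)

Does not hold

Need some j in [4,6] with B, and ¬C at every k in [1,j-1].
  j=4: B false.
  j=5: B holds, but ¬C fails at k=2 → not this j.
  j=6: B holds, but ¬C fails at k=2 → not this j.
No j in the window works → until fails.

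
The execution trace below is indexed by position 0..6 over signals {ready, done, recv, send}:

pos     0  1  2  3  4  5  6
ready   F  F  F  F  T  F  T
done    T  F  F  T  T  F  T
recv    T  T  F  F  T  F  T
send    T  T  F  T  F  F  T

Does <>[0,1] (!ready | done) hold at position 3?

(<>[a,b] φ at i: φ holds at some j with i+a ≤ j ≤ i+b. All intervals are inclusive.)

Check (!ready | done) at each j in [3,4]:
  j=3: true
  j=4: true
Found at j=3 → formula holds.

Holds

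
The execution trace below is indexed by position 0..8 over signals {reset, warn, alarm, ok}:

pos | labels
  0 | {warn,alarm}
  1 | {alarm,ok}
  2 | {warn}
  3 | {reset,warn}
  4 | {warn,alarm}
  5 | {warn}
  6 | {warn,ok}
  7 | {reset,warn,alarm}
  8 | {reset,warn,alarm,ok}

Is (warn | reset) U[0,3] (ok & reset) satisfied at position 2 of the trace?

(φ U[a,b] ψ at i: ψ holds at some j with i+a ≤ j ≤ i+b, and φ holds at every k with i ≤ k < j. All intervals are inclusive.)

Need some j in [2,5] with (ok & reset), and (warn | reset) at every k in [2,j-1].
  j=2: (ok & reset) false.
  j=3: (ok & reset) false.
  j=4: (ok & reset) false.
  j=5: (ok & reset) false.
No j in the window works → until fails.

Does not hold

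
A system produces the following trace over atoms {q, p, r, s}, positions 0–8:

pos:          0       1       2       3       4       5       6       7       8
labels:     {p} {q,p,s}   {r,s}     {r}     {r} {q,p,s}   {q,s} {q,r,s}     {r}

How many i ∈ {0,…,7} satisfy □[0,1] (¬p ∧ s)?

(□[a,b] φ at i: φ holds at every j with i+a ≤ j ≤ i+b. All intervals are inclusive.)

Evaluate at each i in [0,7]:
  i=0: ✗ (fails at j=0)
  i=1: ✗ (fails at j=1)
  i=2: ✗ (fails at j=3)
  i=3: ✗ (fails at j=3)
  i=4: ✗ (fails at j=4)
  i=5: ✗ (fails at j=5)
  i=6: ✓ (all of [6,7])
  i=7: ✗ (fails at j=8)
Positions where it holds: {6} → 1.

1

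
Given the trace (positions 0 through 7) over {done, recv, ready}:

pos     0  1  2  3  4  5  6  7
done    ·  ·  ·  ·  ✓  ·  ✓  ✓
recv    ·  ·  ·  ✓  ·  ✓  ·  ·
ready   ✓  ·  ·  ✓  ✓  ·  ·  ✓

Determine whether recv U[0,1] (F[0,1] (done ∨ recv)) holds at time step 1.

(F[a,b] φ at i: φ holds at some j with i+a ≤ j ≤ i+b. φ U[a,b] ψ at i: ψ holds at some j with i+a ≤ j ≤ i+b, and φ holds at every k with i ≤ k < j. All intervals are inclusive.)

Need some j in [1,2] with F[0,1] (done ∨ recv), and recv at every k in [1,j-1].
  j=1: F[0,1] (done ∨ recv) — fails (none in [1,2]).
  j=2: F[0,1] (done ∨ recv) holds, but recv fails at k=1 → not this j.
No j in the window works → until fails.

False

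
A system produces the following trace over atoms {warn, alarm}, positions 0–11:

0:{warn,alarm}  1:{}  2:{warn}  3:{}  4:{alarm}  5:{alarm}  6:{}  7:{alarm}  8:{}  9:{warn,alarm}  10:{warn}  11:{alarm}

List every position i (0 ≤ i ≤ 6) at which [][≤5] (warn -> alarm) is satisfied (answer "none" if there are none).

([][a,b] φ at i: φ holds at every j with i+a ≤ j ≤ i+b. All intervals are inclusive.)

Evaluate at each i in [0,6]:
  i=0: ✗ (fails at j=2)
  i=1: ✗ (fails at j=2)
  i=2: ✗ (fails at j=2)
  i=3: ✓ (all of [3,8])
  i=4: ✓ (all of [4,9])
  i=5: ✗ (fails at j=10)
  i=6: ✗ (fails at j=10)

3, 4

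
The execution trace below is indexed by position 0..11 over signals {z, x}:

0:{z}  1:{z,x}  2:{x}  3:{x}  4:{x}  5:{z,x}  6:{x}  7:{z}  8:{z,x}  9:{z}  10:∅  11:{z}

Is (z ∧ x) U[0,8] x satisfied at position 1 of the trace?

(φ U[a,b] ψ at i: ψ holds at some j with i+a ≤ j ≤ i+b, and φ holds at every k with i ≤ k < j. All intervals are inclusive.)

Need some j in [1,9] with x, and (z ∧ x) at every k in [1,j-1].
  j=1: x holds; no prefix to check → satisfied.

True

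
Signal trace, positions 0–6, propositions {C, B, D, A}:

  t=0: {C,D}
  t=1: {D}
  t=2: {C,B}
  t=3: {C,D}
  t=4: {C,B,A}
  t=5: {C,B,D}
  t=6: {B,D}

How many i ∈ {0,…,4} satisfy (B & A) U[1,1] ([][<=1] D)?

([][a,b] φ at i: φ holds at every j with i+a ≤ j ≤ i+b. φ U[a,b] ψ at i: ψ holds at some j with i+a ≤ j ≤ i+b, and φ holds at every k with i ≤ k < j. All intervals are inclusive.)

1

Evaluate at each i in [0,4]:
  i=0: ✗ (no rhs in [1,1])
  i=1: ✗ (no rhs in [2,2])
  i=2: ✗ (no rhs in [3,3])
  i=3: ✗ (no rhs in [4,4])
  i=4: ✓ (rhs at j=5; lhs holds on [4,4])
Positions where it holds: {4} → 1.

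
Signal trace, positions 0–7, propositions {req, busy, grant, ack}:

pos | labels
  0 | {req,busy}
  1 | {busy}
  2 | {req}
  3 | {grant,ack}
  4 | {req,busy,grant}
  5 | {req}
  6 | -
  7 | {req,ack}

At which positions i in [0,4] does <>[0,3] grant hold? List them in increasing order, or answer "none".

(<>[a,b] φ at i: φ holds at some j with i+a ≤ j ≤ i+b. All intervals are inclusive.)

0, 1, 2, 3, 4

Evaluate at each i in [0,4]:
  i=0: ✓ (witness j=3)
  i=1: ✓ (witness j=3)
  i=2: ✓ (witness j=3)
  i=3: ✓ (witness j=3)
  i=4: ✓ (witness j=4)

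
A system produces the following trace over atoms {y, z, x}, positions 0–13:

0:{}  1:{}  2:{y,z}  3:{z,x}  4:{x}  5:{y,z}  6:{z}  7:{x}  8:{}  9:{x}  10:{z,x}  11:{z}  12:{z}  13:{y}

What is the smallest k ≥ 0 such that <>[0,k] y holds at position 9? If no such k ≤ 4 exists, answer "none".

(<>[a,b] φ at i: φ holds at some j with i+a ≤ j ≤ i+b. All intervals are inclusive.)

4

Scan j = 9,10,… for y:
  j=9: fails
  j=10: fails
  j=11: fails
  j=12: fails
  j=13: holds
First hit at j=13, so smallest k = 13-9 = 4.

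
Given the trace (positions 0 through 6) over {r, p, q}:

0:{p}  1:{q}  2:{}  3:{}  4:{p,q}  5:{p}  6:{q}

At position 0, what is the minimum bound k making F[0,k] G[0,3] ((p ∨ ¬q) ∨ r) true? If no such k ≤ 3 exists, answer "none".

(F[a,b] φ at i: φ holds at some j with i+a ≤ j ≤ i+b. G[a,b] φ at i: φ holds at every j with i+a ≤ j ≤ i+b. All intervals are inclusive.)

Scan j = 0,1,… for G[0,3] ((p ∨ ¬q) ∨ r):
  j=0: fails
  j=1: fails
  j=2: holds
First hit at j=2, so smallest k = 2-0 = 2.

2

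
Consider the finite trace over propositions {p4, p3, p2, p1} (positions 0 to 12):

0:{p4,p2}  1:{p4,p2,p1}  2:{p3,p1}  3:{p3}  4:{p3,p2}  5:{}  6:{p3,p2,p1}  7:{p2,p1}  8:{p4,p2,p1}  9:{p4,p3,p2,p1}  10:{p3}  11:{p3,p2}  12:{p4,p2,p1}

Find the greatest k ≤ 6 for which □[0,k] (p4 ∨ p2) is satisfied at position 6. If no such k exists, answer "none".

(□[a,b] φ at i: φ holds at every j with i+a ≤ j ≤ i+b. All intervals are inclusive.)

(p4 ∨ p2) must hold from j=6 onward; find where it first fails.
  j=6: holds
  j=7: holds
  j=8: holds
  j=9: holds
  j=10: fails
Holds on [6,9], so largest k = 3.

3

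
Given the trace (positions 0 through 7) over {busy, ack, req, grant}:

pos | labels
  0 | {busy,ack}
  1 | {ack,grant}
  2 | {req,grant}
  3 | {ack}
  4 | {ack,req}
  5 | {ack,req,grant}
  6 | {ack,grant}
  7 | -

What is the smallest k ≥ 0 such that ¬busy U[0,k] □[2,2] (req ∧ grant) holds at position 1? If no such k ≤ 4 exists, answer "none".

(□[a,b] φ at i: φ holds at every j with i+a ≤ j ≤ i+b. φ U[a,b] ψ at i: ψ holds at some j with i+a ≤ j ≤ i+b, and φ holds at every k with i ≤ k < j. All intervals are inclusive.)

2

Need earliest j ≥ 1 with □[2,2] (req ∧ grant), and ¬busy at every k in [1,j-1].
  j=1: rhs fails.
  j=2: rhs fails.
  j=3: rhs holds; lhs holds on [1,2]. k = 2.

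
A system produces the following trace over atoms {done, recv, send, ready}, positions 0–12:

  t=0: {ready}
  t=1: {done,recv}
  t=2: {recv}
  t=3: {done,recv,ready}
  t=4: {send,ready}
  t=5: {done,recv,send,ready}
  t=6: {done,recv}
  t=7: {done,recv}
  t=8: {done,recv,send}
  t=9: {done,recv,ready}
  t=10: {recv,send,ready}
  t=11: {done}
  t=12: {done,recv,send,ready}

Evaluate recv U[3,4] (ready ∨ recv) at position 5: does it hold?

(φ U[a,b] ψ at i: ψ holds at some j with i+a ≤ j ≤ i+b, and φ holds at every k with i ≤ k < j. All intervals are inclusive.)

Yes

Need some j in [8,9] with (ready ∨ recv), and recv at every k in [5,j-1].
  j=8: (ready ∨ recv) holds; recv holds at every k in [5,7] → satisfied.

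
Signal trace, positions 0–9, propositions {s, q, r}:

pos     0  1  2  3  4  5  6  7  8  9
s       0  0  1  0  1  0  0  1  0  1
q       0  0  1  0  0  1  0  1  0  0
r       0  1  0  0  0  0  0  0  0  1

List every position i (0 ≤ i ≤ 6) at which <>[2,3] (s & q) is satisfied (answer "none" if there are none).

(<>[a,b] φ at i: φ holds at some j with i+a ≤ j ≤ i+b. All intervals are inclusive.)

Evaluate at each i in [0,6]:
  i=0: ✓ (witness j=2)
  i=1: ✗ (none in [3,4])
  i=2: ✗ (none in [4,5])
  i=3: ✗ (none in [5,6])
  i=4: ✓ (witness j=7)
  i=5: ✓ (witness j=7)
  i=6: ✗ (none in [8,9])

0, 4, 5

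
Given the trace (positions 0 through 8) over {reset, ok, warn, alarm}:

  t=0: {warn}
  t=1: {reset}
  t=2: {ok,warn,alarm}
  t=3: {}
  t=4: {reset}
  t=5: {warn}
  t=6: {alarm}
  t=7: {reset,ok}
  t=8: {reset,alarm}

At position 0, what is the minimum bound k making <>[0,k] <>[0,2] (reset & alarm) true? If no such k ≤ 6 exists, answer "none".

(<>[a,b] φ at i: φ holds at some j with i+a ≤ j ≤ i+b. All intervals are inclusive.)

6

Scan j = 0,1,… for <>[0,2] (reset & alarm):
  j=0: fails
  j=1: fails
  j=2: fails
  j=3: fails
  j=4: fails
  j=5: fails
  j=6: holds
First hit at j=6, so smallest k = 6-0 = 6.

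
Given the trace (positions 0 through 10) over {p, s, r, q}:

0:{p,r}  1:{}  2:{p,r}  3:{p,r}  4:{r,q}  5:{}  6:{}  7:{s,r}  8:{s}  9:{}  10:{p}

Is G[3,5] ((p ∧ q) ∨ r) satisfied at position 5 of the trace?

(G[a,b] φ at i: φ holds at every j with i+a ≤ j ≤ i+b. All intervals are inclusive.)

Check ((p ∧ q) ∨ r) at every j in [8,10]:
  j=8: false
  j=9: false
  j=10: false
Fails at j=8 → formula fails.

Does not hold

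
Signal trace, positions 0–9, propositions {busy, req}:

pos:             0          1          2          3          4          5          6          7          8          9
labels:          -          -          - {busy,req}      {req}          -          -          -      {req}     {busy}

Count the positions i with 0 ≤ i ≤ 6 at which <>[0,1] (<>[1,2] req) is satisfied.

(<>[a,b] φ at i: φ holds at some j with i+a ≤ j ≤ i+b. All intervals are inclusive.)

Evaluate at each i in [0,6]:
  i=0: ✓ (witness j=1)
  i=1: ✓ (witness j=1)
  i=2: ✓ (witness j=2)
  i=3: ✓ (witness j=3)
  i=4: ✗ (none in [4,5])
  i=5: ✓ (witness j=6)
  i=6: ✓ (witness j=6)
Positions where it holds: {0, 1, 2, 3, 5, 6} → 6.

6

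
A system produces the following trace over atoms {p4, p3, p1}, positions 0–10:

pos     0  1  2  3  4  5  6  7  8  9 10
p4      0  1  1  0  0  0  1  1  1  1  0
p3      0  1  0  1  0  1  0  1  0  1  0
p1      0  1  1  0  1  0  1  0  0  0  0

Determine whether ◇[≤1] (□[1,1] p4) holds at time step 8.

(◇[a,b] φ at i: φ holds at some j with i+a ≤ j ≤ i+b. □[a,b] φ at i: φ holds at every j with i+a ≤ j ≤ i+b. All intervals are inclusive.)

Yes

Check □[1,1] p4 at each j in [8,9]:
  j=8: holds on [9,9]
  j=9: fails at 10
Found at j=8 → formula holds.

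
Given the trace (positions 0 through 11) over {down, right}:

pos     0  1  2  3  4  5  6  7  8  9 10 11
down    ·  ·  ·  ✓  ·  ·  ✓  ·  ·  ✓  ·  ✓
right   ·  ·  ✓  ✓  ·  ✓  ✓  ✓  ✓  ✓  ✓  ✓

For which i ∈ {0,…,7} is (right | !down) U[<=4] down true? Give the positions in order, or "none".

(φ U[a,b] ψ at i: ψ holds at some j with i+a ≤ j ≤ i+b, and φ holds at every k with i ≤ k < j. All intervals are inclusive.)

Evaluate at each i in [0,7]:
  i=0: ✓ (rhs at j=3; lhs holds on [0,2])
  i=1: ✓ (rhs at j=3; lhs holds on [1,2])
  i=2: ✓ (rhs at j=3; lhs holds on [2,2])
  i=3: ✓ (rhs at j=3)
  i=4: ✓ (rhs at j=6; lhs holds on [4,5])
  i=5: ✓ (rhs at j=6; lhs holds on [5,5])
  i=6: ✓ (rhs at j=6)
  i=7: ✓ (rhs at j=9; lhs holds on [7,8])

0, 1, 2, 3, 4, 5, 6, 7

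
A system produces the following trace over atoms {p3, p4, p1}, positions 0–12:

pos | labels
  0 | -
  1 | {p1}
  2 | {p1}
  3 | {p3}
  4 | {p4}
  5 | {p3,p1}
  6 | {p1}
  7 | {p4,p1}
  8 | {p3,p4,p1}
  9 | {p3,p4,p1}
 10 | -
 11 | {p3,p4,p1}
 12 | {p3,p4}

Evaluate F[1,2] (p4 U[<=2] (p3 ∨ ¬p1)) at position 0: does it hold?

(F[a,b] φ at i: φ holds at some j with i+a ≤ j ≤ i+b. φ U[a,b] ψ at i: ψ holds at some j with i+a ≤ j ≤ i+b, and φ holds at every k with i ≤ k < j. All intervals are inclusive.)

False

Check (p4 U[<=2] (p3 ∨ ¬p1)) at each j in [1,2]:
  j=1: fails
  j=2: fails
No position in the window satisfies it → formula fails.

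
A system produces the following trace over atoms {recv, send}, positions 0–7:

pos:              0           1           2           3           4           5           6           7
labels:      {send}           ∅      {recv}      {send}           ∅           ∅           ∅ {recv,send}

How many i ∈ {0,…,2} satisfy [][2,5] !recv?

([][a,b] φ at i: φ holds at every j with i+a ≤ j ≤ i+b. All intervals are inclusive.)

Evaluate at each i in [0,2]:
  i=0: ✗ (fails at j=2)
  i=1: ✓ (all of [3,6])
  i=2: ✗ (fails at j=7)
Positions where it holds: {1} → 1.

1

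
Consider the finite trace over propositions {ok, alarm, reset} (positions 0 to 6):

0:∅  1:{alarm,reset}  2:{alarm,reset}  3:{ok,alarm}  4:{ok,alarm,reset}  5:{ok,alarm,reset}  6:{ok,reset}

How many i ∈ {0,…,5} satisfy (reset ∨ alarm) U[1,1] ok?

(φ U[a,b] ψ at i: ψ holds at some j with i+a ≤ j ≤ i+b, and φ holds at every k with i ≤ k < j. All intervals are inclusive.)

4

Evaluate at each i in [0,5]:
  i=0: ✗ (no rhs in [1,1])
  i=1: ✗ (no rhs in [2,2])
  i=2: ✓ (rhs at j=3; lhs holds on [2,2])
  i=3: ✓ (rhs at j=4; lhs holds on [3,3])
  i=4: ✓ (rhs at j=5; lhs holds on [4,4])
  i=5: ✓ (rhs at j=6; lhs holds on [5,5])
Positions where it holds: {2, 3, 4, 5} → 4.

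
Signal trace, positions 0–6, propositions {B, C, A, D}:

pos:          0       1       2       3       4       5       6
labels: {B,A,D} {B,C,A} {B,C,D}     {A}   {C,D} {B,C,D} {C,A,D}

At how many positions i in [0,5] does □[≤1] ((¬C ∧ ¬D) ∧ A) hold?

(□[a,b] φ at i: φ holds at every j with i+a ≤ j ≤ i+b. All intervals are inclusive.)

Evaluate at each i in [0,5]:
  i=0: ✗ (fails at j=0)
  i=1: ✗ (fails at j=1)
  i=2: ✗ (fails at j=2)
  i=3: ✗ (fails at j=4)
  i=4: ✗ (fails at j=4)
  i=5: ✗ (fails at j=5)
Positions where it holds: {} → 0.

0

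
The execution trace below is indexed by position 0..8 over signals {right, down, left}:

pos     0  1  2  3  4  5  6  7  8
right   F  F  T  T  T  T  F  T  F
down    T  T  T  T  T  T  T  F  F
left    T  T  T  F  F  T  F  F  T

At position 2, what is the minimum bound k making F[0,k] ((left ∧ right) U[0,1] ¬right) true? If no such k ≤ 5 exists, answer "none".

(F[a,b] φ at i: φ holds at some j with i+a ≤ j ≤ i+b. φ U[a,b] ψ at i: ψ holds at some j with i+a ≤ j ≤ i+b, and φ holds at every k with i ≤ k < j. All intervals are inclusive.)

Scan j = 2,3,… for ((left ∧ right) U[0,1] ¬right):
  j=2: fails
  j=3: fails
  j=4: fails
  j=5: holds
First hit at j=5, so smallest k = 5-2 = 3.

3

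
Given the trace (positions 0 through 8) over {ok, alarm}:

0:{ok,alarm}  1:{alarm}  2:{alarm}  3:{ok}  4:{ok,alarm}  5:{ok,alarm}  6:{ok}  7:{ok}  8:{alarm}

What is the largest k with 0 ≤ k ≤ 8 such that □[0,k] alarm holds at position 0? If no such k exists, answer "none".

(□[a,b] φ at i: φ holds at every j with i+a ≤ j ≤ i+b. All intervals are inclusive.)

alarm must hold from j=0 onward; find where it first fails.
  j=0: holds
  j=1: holds
  j=2: holds
  j=3: fails
Holds on [0,2], so largest k = 2.

2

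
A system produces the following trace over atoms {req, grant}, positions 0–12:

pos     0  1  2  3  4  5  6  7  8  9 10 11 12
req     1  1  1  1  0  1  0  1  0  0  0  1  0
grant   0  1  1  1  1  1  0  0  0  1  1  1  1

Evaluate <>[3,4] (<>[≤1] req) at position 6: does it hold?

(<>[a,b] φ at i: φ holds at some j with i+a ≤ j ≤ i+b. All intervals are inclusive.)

Yes

Check <>[≤1] req at each j in [9,10]:
  j=9: fails (none in [9,10])
  j=10: holds (witness at 11)
Found at j=10 → formula holds.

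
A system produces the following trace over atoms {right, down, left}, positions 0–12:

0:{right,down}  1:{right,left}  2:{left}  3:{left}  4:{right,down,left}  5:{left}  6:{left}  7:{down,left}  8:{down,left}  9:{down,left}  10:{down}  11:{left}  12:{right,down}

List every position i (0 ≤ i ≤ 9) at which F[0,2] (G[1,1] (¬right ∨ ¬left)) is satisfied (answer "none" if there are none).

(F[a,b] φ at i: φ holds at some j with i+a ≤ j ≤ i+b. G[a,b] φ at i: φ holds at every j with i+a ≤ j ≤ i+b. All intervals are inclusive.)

0, 1, 2, 3, 4, 5, 6, 7, 8, 9

Evaluate at each i in [0,9]:
  i=0: ✓ (witness j=1)
  i=1: ✓ (witness j=1)
  i=2: ✓ (witness j=2)
  i=3: ✓ (witness j=4)
  i=4: ✓ (witness j=4)
  i=5: ✓ (witness j=5)
  i=6: ✓ (witness j=6)
  i=7: ✓ (witness j=7)
  i=8: ✓ (witness j=8)
  i=9: ✓ (witness j=9)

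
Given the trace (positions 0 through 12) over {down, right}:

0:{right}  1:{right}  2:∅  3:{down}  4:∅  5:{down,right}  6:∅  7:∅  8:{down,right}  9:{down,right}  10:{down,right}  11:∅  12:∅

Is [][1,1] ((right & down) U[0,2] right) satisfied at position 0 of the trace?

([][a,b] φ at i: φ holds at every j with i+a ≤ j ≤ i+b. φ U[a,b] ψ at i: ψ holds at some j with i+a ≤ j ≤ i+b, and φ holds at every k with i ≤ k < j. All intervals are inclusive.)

Holds

Check ((right & down) U[0,2] right) at every j in [1,1]:
  j=1: holds
All positions satisfy it → formula holds.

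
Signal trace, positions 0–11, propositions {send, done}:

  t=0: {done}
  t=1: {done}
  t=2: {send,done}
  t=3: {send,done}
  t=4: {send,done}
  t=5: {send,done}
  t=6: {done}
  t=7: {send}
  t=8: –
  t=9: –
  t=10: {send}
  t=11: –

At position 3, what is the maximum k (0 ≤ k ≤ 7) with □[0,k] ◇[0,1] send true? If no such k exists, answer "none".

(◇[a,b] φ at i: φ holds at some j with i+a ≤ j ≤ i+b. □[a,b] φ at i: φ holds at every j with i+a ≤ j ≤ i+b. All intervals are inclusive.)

◇[0,1] send must hold from j=3 onward; find where it first fails.
  j=3: holds
  j=4: holds
  j=5: holds
  j=6: holds
  j=7: holds
  j=8: fails
Holds on [3,7], so largest k = 4.

4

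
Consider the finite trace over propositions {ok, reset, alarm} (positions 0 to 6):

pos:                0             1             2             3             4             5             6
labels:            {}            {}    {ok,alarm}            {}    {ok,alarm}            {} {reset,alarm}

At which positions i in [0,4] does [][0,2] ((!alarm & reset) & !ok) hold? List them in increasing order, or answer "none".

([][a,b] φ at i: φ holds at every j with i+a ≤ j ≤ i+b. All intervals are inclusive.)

none

Evaluate at each i in [0,4]:
  i=0: ✗ (fails at j=0)
  i=1: ✗ (fails at j=1)
  i=2: ✗ (fails at j=2)
  i=3: ✗ (fails at j=3)
  i=4: ✗ (fails at j=4)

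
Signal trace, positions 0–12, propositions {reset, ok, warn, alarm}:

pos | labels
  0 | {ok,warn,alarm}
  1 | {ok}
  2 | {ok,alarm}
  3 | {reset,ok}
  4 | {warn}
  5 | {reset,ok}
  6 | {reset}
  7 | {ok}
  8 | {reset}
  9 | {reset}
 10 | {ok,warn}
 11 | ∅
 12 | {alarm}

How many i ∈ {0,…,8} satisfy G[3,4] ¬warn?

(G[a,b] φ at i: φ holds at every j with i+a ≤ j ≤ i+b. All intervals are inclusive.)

5

Evaluate at each i in [0,8]:
  i=0: ✗ (fails at j=4)
  i=1: ✗ (fails at j=4)
  i=2: ✓ (all of [5,6])
  i=3: ✓ (all of [6,7])
  i=4: ✓ (all of [7,8])
  i=5: ✓ (all of [8,9])
  i=6: ✗ (fails at j=10)
  i=7: ✗ (fails at j=10)
  i=8: ✓ (all of [11,12])
Positions where it holds: {2, 3, 4, 5, 8} → 5.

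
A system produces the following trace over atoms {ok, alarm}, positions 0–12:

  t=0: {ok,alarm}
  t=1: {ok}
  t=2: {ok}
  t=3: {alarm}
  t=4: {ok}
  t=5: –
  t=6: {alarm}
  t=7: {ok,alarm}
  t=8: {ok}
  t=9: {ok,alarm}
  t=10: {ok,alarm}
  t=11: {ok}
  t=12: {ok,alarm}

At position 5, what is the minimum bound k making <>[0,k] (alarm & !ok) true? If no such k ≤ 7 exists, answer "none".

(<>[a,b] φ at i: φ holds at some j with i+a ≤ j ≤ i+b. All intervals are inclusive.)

1

Scan j = 5,6,… for (alarm & !ok):
  j=5: fails
  j=6: holds
First hit at j=6, so smallest k = 6-5 = 1.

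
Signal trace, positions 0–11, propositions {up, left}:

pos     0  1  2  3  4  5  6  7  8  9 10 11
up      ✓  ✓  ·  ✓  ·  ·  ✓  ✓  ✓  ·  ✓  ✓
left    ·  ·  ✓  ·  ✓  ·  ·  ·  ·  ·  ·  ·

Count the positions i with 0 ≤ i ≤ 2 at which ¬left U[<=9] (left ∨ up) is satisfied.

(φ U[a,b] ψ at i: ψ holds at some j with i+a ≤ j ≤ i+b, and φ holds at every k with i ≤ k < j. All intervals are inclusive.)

Evaluate at each i in [0,2]:
  i=0: ✓ (rhs at j=0)
  i=1: ✓ (rhs at j=1)
  i=2: ✓ (rhs at j=2)
Positions where it holds: {0, 1, 2} → 3.

3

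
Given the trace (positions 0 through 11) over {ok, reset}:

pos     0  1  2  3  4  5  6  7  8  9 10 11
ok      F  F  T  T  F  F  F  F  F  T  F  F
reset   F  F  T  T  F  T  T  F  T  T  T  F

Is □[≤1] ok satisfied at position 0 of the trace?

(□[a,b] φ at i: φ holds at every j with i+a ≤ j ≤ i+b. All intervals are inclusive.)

Check ok at every j in [0,1]:
  j=0: false
  j=1: false
Fails at j=0 → formula fails.

No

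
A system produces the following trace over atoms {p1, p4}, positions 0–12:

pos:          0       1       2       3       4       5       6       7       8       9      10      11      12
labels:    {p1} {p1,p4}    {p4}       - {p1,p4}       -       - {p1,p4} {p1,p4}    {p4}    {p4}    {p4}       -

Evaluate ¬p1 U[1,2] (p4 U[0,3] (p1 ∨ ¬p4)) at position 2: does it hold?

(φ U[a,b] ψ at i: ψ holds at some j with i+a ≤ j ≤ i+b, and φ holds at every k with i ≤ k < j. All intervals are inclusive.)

Yes

Need some j in [3,4] with (p4 U[0,3] (p1 ∨ ¬p4)), and ¬p1 at every k in [2,j-1].
  j=3: (p4 U[0,3] (p1 ∨ ¬p4)) holds; ¬p1 holds at every k in [2,2] → satisfied.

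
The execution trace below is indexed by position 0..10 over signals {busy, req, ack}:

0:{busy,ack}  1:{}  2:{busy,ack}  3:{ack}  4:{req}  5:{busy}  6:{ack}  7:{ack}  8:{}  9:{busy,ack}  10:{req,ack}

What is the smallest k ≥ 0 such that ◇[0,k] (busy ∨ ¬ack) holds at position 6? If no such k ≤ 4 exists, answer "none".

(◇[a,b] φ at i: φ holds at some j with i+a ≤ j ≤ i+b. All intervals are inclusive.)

Scan j = 6,7,… for (busy ∨ ¬ack):
  j=6: fails
  j=7: fails
  j=8: holds
First hit at j=8, so smallest k = 8-6 = 2.

2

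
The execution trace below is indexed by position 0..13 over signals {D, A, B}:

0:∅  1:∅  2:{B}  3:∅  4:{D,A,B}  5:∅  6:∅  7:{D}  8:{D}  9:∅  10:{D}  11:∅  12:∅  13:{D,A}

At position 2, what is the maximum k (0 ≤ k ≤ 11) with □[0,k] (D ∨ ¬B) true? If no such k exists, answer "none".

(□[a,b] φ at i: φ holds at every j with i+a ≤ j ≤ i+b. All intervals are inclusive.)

none

(D ∨ ¬B) must hold from j=2 onward; find where it first fails.
  j=2: fails → no k works.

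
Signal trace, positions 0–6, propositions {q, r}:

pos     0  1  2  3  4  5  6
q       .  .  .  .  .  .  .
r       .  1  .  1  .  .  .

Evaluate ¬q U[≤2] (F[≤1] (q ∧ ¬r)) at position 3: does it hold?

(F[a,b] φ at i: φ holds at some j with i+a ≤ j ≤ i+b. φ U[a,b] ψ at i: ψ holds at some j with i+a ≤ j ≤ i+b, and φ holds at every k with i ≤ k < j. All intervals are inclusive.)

Need some j in [3,5] with F[≤1] (q ∧ ¬r), and ¬q at every k in [3,j-1].
  j=3: F[≤1] (q ∧ ¬r) — fails (none in [3,4]).
  j=4: F[≤1] (q ∧ ¬r) — fails (none in [4,5]).
  j=5: F[≤1] (q ∧ ¬r) — fails (none in [5,6]).
No j in the window works → until fails.

False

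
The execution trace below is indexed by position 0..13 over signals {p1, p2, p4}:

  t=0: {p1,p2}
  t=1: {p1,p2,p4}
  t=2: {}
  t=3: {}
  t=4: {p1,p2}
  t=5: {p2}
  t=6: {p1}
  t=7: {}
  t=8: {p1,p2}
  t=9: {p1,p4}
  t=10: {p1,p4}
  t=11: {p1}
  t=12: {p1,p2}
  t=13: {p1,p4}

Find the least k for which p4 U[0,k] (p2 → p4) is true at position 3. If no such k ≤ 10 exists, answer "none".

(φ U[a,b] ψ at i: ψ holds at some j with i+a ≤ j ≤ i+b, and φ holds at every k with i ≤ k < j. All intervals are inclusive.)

Need earliest j ≥ 3 with (p2 → p4), and p4 at every k in [3,j-1].
  j=3: rhs holds (empty prefix). k = 0.

0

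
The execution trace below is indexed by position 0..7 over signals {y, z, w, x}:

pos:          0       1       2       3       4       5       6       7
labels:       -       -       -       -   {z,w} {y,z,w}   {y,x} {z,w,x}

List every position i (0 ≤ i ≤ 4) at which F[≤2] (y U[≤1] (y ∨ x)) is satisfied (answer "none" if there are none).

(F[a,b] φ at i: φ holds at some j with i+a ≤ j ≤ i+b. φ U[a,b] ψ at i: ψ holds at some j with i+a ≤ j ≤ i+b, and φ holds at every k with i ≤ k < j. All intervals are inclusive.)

3, 4

Evaluate at each i in [0,4]:
  i=0: ✗ (none in [0,2])
  i=1: ✗ (none in [1,3])
  i=2: ✗ (none in [2,4])
  i=3: ✓ (witness j=5)
  i=4: ✓ (witness j=5)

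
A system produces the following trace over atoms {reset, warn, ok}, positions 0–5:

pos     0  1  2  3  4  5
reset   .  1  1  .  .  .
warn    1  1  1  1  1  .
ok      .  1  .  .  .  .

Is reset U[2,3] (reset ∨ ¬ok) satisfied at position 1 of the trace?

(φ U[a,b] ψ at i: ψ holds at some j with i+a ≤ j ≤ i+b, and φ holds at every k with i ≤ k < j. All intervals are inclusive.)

Need some j in [3,4] with (reset ∨ ¬ok), and reset at every k in [1,j-1].
  j=3: (reset ∨ ¬ok) holds; reset holds at every k in [1,2] → satisfied.

Yes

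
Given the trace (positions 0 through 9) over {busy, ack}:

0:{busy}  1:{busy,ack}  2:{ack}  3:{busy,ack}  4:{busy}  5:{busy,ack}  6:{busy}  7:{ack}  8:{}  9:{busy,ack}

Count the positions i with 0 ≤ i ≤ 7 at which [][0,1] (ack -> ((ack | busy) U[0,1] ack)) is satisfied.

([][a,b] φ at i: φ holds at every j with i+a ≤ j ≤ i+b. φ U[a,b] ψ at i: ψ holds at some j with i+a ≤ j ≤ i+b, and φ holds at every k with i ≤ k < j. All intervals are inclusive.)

8

Evaluate at each i in [0,7]:
  i=0: ✓ (all of [0,1])
  i=1: ✓ (all of [1,2])
  i=2: ✓ (all of [2,3])
  i=3: ✓ (all of [3,4])
  i=4: ✓ (all of [4,5])
  i=5: ✓ (all of [5,6])
  i=6: ✓ (all of [6,7])
  i=7: ✓ (all of [7,8])
Positions where it holds: {0, 1, 2, 3, 4, 5, 6, 7} → 8.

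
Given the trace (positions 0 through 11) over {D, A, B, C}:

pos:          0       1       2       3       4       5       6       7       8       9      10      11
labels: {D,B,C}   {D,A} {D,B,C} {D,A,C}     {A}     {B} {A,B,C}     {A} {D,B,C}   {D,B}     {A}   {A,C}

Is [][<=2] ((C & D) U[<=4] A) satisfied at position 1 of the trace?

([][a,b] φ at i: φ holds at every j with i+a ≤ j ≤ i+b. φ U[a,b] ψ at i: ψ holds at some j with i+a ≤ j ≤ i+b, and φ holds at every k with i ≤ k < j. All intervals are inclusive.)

Check ((C & D) U[<=4] A) at every j in [1,3]:
  j=1: holds
  j=2: holds
  j=3: holds
All positions satisfy it → formula holds.

True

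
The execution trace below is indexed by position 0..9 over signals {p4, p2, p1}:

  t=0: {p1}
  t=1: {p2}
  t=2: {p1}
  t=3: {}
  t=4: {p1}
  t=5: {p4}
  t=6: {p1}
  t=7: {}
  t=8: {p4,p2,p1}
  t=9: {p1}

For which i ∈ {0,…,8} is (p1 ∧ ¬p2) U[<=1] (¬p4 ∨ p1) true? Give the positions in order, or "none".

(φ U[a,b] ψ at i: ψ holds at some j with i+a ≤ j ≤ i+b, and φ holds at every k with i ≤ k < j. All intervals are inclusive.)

0, 1, 2, 3, 4, 6, 7, 8

Evaluate at each i in [0,8]:
  i=0: ✓ (rhs at j=0)
  i=1: ✓ (rhs at j=1)
  i=2: ✓ (rhs at j=2)
  i=3: ✓ (rhs at j=3)
  i=4: ✓ (rhs at j=4)
  i=5: ✗ (lhs fails at k=5 before rhs at j=6)
  i=6: ✓ (rhs at j=6)
  i=7: ✓ (rhs at j=7)
  i=8: ✓ (rhs at j=8)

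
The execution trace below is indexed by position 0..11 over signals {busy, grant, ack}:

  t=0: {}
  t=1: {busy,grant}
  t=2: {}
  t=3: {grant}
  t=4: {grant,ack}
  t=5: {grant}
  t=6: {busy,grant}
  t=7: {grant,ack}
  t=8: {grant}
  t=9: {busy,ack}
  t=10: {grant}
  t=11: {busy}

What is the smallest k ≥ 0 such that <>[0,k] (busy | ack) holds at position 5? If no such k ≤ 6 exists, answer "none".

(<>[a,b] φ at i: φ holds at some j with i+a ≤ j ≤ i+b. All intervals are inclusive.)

1

Scan j = 5,6,… for (busy | ack):
  j=5: fails
  j=6: holds
First hit at j=6, so smallest k = 6-5 = 1.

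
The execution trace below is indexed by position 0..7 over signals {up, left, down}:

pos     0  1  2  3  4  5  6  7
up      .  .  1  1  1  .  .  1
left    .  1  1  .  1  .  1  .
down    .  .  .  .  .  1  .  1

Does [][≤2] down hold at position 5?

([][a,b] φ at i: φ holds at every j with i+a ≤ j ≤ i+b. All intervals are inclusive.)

Does not hold

Check down at every j in [5,7]:
  j=5: true
  j=6: false
  j=7: true
Fails at j=6 → formula fails.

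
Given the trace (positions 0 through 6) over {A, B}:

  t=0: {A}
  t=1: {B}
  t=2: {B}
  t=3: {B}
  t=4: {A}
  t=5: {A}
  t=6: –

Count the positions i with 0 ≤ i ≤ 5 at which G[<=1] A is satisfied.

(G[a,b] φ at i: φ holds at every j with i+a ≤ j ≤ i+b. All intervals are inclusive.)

Evaluate at each i in [0,5]:
  i=0: ✗ (fails at j=1)
  i=1: ✗ (fails at j=1)
  i=2: ✗ (fails at j=2)
  i=3: ✗ (fails at j=3)
  i=4: ✓ (all of [4,5])
  i=5: ✗ (fails at j=6)
Positions where it holds: {4} → 1.

1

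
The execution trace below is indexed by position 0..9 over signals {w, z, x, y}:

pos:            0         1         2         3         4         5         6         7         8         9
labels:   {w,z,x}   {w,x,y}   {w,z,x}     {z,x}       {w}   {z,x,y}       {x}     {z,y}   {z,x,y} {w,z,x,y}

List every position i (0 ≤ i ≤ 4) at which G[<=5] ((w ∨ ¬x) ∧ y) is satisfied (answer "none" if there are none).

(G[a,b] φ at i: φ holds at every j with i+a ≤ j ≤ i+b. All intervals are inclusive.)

Evaluate at each i in [0,4]:
  i=0: ✗ (fails at j=0)
  i=1: ✗ (fails at j=2)
  i=2: ✗ (fails at j=2)
  i=3: ✗ (fails at j=3)
  i=4: ✗ (fails at j=4)

none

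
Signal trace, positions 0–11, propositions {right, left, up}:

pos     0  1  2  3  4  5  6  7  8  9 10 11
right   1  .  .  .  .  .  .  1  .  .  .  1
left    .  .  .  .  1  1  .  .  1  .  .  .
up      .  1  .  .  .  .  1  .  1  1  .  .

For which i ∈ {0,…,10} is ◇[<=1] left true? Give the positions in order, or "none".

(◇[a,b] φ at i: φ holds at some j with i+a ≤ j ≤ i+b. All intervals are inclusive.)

3, 4, 5, 7, 8

Evaluate at each i in [0,10]:
  i=0: ✗ (none in [0,1])
  i=1: ✗ (none in [1,2])
  i=2: ✗ (none in [2,3])
  i=3: ✓ (witness j=4)
  i=4: ✓ (witness j=4)
  i=5: ✓ (witness j=5)
  i=6: ✗ (none in [6,7])
  i=7: ✓ (witness j=8)
  i=8: ✓ (witness j=8)
  i=9: ✗ (none in [9,10])
  i=10: ✗ (none in [10,11])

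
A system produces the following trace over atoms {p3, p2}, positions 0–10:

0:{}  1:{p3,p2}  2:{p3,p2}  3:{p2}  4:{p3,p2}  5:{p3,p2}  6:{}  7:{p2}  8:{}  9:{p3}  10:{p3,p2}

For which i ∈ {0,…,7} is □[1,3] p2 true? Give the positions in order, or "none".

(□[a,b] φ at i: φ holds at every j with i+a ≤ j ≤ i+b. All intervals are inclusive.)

0, 1, 2

Evaluate at each i in [0,7]:
  i=0: ✓ (all of [1,3])
  i=1: ✓ (all of [2,4])
  i=2: ✓ (all of [3,5])
  i=3: ✗ (fails at j=6)
  i=4: ✗ (fails at j=6)
  i=5: ✗ (fails at j=6)
  i=6: ✗ (fails at j=8)
  i=7: ✗ (fails at j=8)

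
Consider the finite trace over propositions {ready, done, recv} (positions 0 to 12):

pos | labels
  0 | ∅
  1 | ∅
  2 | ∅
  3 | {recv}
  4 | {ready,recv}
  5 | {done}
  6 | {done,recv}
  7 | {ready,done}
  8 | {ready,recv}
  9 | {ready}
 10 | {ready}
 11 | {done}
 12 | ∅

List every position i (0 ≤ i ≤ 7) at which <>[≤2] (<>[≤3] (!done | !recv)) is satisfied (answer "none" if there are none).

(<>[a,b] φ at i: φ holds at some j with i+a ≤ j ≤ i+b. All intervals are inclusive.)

Evaluate at each i in [0,7]:
  i=0: ✓ (witness j=0)
  i=1: ✓ (witness j=1)
  i=2: ✓ (witness j=2)
  i=3: ✓ (witness j=3)
  i=4: ✓ (witness j=4)
  i=5: ✓ (witness j=5)
  i=6: ✓ (witness j=6)
  i=7: ✓ (witness j=7)

0, 1, 2, 3, 4, 5, 6, 7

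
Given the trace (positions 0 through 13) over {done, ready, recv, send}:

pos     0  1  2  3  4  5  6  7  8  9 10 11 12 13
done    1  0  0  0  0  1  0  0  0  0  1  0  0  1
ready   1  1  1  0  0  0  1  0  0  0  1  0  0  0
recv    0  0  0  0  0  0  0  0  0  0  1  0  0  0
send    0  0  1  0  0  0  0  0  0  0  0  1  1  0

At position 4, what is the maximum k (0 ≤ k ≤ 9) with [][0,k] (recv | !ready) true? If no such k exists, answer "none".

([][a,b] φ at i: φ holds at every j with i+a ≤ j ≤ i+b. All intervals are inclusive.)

(recv | !ready) must hold from j=4 onward; find where it first fails.
  j=4: holds
  j=5: holds
  j=6: fails
Holds on [4,5], so largest k = 1.

1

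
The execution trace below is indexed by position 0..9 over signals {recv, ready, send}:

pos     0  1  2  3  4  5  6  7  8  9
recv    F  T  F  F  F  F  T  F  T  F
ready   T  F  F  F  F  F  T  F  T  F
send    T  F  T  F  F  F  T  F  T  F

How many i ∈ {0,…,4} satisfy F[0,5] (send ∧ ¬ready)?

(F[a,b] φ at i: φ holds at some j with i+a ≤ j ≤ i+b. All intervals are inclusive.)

Evaluate at each i in [0,4]:
  i=0: ✓ (witness j=2)
  i=1: ✓ (witness j=2)
  i=2: ✓ (witness j=2)
  i=3: ✗ (none in [3,8])
  i=4: ✗ (none in [4,9])
Positions where it holds: {0, 1, 2} → 3.

3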